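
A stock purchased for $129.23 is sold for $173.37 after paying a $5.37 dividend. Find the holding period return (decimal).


Formula: HPR = (P1 - P0 + D) / P0
Gain: $173.37 - $129.23 + $5.37 = $49.51
HPR = $49.51 / $129.23 = 0.3831

0.3831


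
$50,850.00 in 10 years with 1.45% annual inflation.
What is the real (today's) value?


Formula: Real value = nominal / (1 + inflation)^years
Price level: (1 + 0.0145)^10 = 1.154837
Real value = $50,850.00 / 1.154837 = $44,032.21

$44,032.21


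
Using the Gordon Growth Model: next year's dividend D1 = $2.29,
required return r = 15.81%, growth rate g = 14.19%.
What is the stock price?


Formula: P = D1 / (r - g)
Spread: r - g = 0.1581 - 0.1419 = 0.0162
Substituting: P = $2.29 / 0.0162
P = $141.36

$141.36


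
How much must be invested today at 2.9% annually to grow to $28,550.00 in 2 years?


Formula: PV = FV / (1 + r)^n
Substituting: PV = $28,550.00 / (1 + 0.029)^2
Discount factor: (1.029)^2 = 1.058841
PV = $28,550.00 / 1.058841 = $26,963.44

$26,963.44


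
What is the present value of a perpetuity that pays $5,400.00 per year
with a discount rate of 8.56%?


Formula: PV = C / r
Substituting: PV = $5,400.00 / 0.0856
PV = $63,084.11

$63,084.11


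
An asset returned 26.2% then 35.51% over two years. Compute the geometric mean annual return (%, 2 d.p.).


Formula: Geometric mean = ((1+r1)*(1+r2))^(1/2) - 1
Product: (1 + 0.262) * (1 + 0.3551) = 1.262 * 1.3551 = 1.710136
Square root: 1.710136^0.5 = 1.307722
Geometric mean = 1.307722 - 1 = 0.307722
As percentage: 30.77%

30.77%


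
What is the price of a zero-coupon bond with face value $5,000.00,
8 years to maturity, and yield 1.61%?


Formula: Price = FV / (1 + r)^n
Substituting: Price = $5,000.00 / (1 + 0.0161)^8
Discount factor: (1.0161)^8 = 1.136296
Price = $5,000.00 / 1.136296 = $4,400.26

$4,400.26


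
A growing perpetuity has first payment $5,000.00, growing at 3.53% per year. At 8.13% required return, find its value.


Formula: PV = C / (r - g)
Spread: r - g = 0.0813 - 0.0353 = 0.046
Substituting: PV = $5,000.00 / 0.046
PV = $108,695.65

$108,695.65


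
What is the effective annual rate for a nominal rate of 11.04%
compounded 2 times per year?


Formula: EAR = (1 + r/m)^m - 1
Period rate: r/m = 0.1104 / 2 = 0.0552
Compounding: (1 + 0.0552)^2 = 1.113447
EAR = 1.113447 - 1 = 0.113447

0.113447


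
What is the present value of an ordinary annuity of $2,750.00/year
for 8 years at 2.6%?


Formula: PV = PMT * (1 - (1+r)^(-n)) / r
Discount factor: (1 + 0.026)^(-8) = 0.814369
Bracket: 1 - 0.814369 = 0.185631
PV = $2,750.00 * 0.185631 / 0.026 = $19,634.07

$19,634.07


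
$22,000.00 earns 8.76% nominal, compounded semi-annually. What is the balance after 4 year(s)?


Formula: FV = P * (1 + r/m)^(m*t)
Period rate: r/m = 0.0876 / 2 = 0.0438
Total periods: m*t = 2 * 4 = 8
Growth factor: (1 + 0.0438)^8 = 1.409089
FV = $22,000.00 * 1.409089 = $30,999.95

$30,999.95


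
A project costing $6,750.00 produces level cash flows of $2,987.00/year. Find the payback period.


Formula: Payback = investment / annual cash flow
Substituting: Payback = $6,750.00 / $2,987.00
Payback = 2.2598 years

2.2598 years


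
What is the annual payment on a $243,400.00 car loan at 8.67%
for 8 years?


Formula: PMT = PV * r / (1 - (1+r)^(-n))
Denominator: 1 - (1 + 0.0867)^(-8) = 0.485811
Numerator: $243,400.00 * 0.0867 = 21102.78
PMT = 21102.78 / 0.485811 = $43,438.24

$43,438.24


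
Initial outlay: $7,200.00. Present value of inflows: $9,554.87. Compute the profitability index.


Formula: PI = PV(cash flows) / initial investment
Substituting: PI = $9,554.87 / $7,200.00
PI = 1.3271

1.3271


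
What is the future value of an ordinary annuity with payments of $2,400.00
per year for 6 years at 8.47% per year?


Formula: FV = PMT * ((1+r)^n - 1) / r
Growth factor: (1 + 0.0847)^6 = 1.628763
Numerator: 1.628763 - 1 = 0.628763
FV = $2,400.00 * 0.628763 / 0.0847 = $17,816.18

$17,816.18


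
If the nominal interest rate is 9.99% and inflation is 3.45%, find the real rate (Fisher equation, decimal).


Formula: (1 + r_real) = (1 + r_nom) / (1 + inflation)
Substituting: (1 + r_real) = 1.0999 / 1.0345
(1 + r_real) = 1.063219
r_real = 1.063219 - 1 = 0.063219

0.063219


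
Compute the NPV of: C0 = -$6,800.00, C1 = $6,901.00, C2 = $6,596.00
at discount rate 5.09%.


Formula: NPV = C0 + C1/(1+r) + C2/(1+r)^2
Discount C1: $6,901.00 / (1 + 0.0509) = $6,566.75
Discount C2: $6,596.00 / (1 + 0.0509)^2 = $5,972.52
NPV = -$6,800.00 + $6,566.75 + $5,972.52 = $5,739.28

$5,739.28


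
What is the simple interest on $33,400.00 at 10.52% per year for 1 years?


Formula: I = P * r * t
Substituting: I = $33,400.00 * 0.1052 * 1
Step: I = $33,400.00 * 0.1052
I = $3,513.68

$3,513.68


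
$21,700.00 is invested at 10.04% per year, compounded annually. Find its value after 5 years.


Formula: FV = P * (1 + r)^n
Substituting: FV = $21,700.00 * (1 + 0.1004)^5
Growth factor: (1.1004)^5 = 1.61344
FV = $21,700.00 * 1.61344 = $35,011.66

$35,011.66


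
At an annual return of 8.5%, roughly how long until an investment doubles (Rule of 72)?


Formula: Years ≈ 72 / r
Substituting: Years ≈ 72 / 8.5
Years ≈ 8.5

8.5 years


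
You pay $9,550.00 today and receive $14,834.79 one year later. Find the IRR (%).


Formula: IRR = C1/C0 - 1
Substituting: IRR = $14,834.79 / $9,550.00 - 1
Ratio: 1.553381 - 1 = 0.553381
IRR = 55.3381%

55.3381%


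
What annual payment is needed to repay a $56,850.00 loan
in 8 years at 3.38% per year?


Formula: PMT = PV * r / (1 - (1+r)^(-n))
Denominator: 1 - (1 + 0.0338)^(-8) = 0.233508
Numerator: $56,850.00 * 0.0338 = 1921.53
PMT = 1921.53 / 0.233508 = $8,228.98

$8,228.98


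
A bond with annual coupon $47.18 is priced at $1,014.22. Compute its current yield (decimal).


Formula: Current yield = annual coupon / price
Substituting: CY = $47.18 / $1,014.22
CY = 0.046519

0.046519


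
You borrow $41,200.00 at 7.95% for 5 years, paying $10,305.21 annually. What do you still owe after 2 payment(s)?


Formula: Balance = PV*(1+r)^k - PMT*((1+r)^k - 1)/r
Growth: (1 + 0.0795)^2 = 1.16532
Accumulated factor: ((1+r)^k - 1)/r = 2.0795
Balance = $41,200.00 * 1.16532 - $10,305.21 * 2.0795
Balance = $26,581.51

$26,581.51


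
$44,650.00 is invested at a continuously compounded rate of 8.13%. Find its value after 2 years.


Formula: FV = P * e^(r*t)
Exponent: r*t = 0.0813 * 2 = 0.1626
e^(0.1626) = 1.176566
FV = $44,650.00 * 1.176566 = $52,533.67

$52,533.67


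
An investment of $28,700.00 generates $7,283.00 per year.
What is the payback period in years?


Formula: Payback = investment / annual cash flow
Substituting: Payback = $28,700.00 / $7,283.00
Payback = 3.9407 years

3.9407 years


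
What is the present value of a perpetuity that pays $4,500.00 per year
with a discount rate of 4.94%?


Formula: PV = C / r
Substituting: PV = $4,500.00 / 0.0494
PV = $91,093.12

$91,093.12


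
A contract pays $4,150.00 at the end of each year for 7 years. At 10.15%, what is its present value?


Formula: PV = PMT * (1 - (1+r)^(-n)) / r
Discount factor: (1 + 0.1015)^(-7) = 0.508286
Bracket: 1 - 0.508286 = 0.491714
PV = $4,150.00 * 0.491714 / 0.1015 = $20,104.55

$20,104.55


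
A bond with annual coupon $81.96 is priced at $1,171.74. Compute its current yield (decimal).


Formula: Current yield = annual coupon / price
Substituting: CY = $81.96 / $1,171.74
CY = 0.069947

0.069947


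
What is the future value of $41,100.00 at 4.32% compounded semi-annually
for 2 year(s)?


Formula: FV = P * (1 + r/m)^(m*t)
Period rate: r/m = 0.0432 / 2 = 0.0216
Total periods: m*t = 2 * 2 = 4
Growth factor: (1 + 0.0216)^4 = 1.08924
FV = $41,100.00 * 1.08924 = $44,767.76

$44,767.76


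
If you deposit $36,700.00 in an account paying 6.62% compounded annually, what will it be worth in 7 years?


Formula: FV = P * (1 + r)^n
Substituting: FV = $36,700.00 * (1 + 0.0662)^7
Growth factor: (1.0662)^7 = 1.566285
FV = $36,700.00 * 1.566285 = $57,482.65

$57,482.65


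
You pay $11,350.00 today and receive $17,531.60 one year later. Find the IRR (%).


Formula: IRR = C1/C0 - 1
Substituting: IRR = $17,531.60 / $11,350.00 - 1
Ratio: 1.544634 - 1 = 0.544634
IRR = 54.4634%

54.4634%


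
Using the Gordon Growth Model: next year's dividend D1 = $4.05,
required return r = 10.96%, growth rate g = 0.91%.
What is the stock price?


Formula: P = D1 / (r - g)
Spread: r - g = 0.1096 - 0.0091 = 0.1005
Substituting: P = $4.05 / 0.1005
P = $40.30

$40.30


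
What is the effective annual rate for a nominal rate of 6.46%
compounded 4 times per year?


Formula: EAR = (1 + r/m)^m - 1
Period rate: r/m = 0.0646 / 4 = 0.01615
Compounding: (1 + 0.01615)^4 = 1.066182
EAR = 1.066182 - 1 = 0.066182

0.066182


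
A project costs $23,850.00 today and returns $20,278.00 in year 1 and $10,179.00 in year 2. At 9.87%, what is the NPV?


Formula: NPV = C0 + C1/(1+r) + C2/(1+r)^2
Discount C1: $20,278.00 / (1 + 0.0987) = $18,456.36
Discount C2: $10,179.00 / (1 + 0.0987)^2 = $8,432.32
NPV = -$23,850.00 + $18,456.36 + $8,432.32 = $3,038.67

$3,038.67


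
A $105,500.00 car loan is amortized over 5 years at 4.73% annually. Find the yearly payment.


Formula: PMT = PV * r / (1 - (1+r)^(-n))
Denominator: 1 - (1 + 0.0473)^(-5) = 0.206322
Numerator: $105,500.00 * 0.0473 = 4990.15
PMT = 4990.15 / 0.206322 = $24,186.25

$24,186.25


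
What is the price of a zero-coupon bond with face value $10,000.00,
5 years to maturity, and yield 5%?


Formula: Price = FV / (1 + r)^n
Substituting: Price = $10,000.00 / (1 + 0.05)^5
Discount factor: (1.05)^5 = 1.276282
Price = $10,000.00 / 1.276282 = $7,835.26

$7,835.26


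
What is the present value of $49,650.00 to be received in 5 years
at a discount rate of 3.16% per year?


Formula: PV = FV / (1 + r)^n
Substituting: PV = $49,650.00 / (1 + 0.0316)^5
Discount factor: (1.0316)^5 = 1.168306
PV = $49,650.00 / 1.168306 = $42,497.42

$42,497.42


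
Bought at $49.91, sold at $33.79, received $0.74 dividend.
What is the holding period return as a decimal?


Formula: HPR = (P1 - P0 + D) / P0
Gain: $33.79 - $49.91 + $0.74 = -$15.38
HPR = -$15.38 / $49.91 = -0.3082

-0.3082


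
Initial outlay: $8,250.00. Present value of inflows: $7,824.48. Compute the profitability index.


Formula: PI = PV(cash flows) / initial investment
Substituting: PI = $7,824.48 / $8,250.00
PI = 0.9484

0.9484


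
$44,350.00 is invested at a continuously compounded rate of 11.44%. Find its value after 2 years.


Formula: FV = P * e^(r*t)
Exponent: r*t = 0.1144 * 2 = 0.2288
e^(0.2288) = 1.257091
FV = $44,350.00 * 1.257091 = $55,751.97

$55,751.97


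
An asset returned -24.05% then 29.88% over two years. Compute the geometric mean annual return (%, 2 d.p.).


Formula: Geometric mean = ((1+r1)*(1+r2))^(1/2) - 1
Product: (1 + -0.2405) * (1 + 0.2988) = 0.7595 * 1.2988 = 0.986439
Square root: 0.986439^0.5 = 0.993196
Geometric mean = 0.993196 - 1 = -0.006804
As percentage: -0.68%

-0.68%


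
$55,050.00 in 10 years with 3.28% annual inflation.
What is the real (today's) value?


Formula: Real value = nominal / (1 + inflation)^years
Price level: (1 + 0.0328)^10 = 1.3809
Real value = $55,050.00 / 1.3809 = $39,865.30

$39,865.30


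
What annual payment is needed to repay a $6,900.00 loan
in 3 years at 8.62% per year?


Formula: PMT = PV * r / (1 - (1+r)^(-n))
Denominator: 1 - (1 + 0.0862)^(-3) = 0.219684
Numerator: $6,900.00 * 0.0862 = 594.78
PMT = 594.78 / 0.219684 = $2,707.44

$2,707.44


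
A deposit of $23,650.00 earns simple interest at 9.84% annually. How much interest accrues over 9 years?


Formula: I = P * r * t
Substituting: I = $23,650.00 * 0.0984 * 9
Step: I = $23,650.00 * 0.8856
I = $20,944.44

$20,944.44


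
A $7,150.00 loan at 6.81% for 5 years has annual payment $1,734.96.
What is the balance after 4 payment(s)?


Formula: Balance = PV*(1+r)^k - PMT*((1+r)^k - 1)/r
Growth: (1 + 0.0681)^4 = 1.30151
Accumulated factor: ((1+r)^k - 1)/r = 4.427466
Balance = $7,150.00 * 1.30151 - $1,734.96 * 4.427466
Balance = $1,624.32

$1,624.32


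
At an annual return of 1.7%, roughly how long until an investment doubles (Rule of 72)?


Formula: Years ≈ 72 / r
Substituting: Years ≈ 72 / 1.7
Years ≈ 42.4

42.4 years


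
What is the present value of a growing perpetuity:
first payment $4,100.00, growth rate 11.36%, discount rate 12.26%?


Formula: PV = C / (r - g)
Spread: r - g = 0.1226 - 0.1136 = 0.009
Substituting: PV = $4,100.00 / 0.009
PV = $455,555.56

$455,555.56


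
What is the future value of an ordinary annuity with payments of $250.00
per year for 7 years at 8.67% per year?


Formula: FV = PMT * ((1+r)^n - 1) / r
Growth factor: (1 + 0.0867)^7 = 1.789648
Numerator: 1.789648 - 1 = 0.789648
FV = $250.00 * 0.789648 / 0.0867 = $2,276.96

$2,276.96


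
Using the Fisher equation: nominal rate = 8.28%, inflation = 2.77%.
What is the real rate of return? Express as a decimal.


Formula: (1 + r_real) = (1 + r_nom) / (1 + inflation)
Substituting: (1 + r_real) = 1.0828 / 1.0277
(1 + r_real) = 1.053615
r_real = 1.053615 - 1 = 0.053615

0.053615


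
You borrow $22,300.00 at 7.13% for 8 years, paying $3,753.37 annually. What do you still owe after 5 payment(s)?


Formula: Balance = PV*(1+r)^k - PMT*((1+r)^k - 1)/r
Growth: (1 + 0.0713)^5 = 1.411093
Accumulated factor: ((1+r)^k - 1)/r = 5.765675
Balance = $22,300.00 * 1.411093 - $3,753.37 * 5.765675
Balance = $9,826.65

$9,826.65


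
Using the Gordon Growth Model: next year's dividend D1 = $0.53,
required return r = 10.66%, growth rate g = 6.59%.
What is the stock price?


Formula: P = D1 / (r - g)
Spread: r - g = 0.1066 - 0.0659 = 0.0407
Substituting: P = $0.53 / 0.0407
P = $13.02

$13.02


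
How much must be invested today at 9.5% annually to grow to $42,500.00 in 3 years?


Formula: PV = FV / (1 + r)^n
Substituting: PV = $42,500.00 / (1 + 0.095)^3
Discount factor: (1.095)^3 = 1.312932
PV = $42,500.00 / 1.312932 = $32,370.29

$32,370.29


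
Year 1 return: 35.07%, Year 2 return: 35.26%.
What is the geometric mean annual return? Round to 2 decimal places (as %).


Formula: Geometric mean = ((1+r1)*(1+r2))^(1/2) - 1
Product: (1 + 0.3507) * (1 + 0.3526) = 1.3507 * 1.3526 = 1.826957
Square root: 1.826957^0.5 = 1.35165
Geometric mean = 1.35165 - 1 = 0.35165
As percentage: 35.16%

35.16%


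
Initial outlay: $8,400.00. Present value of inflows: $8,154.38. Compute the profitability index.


Formula: PI = PV(cash flows) / initial investment
Substituting: PI = $8,154.38 / $8,400.00
PI = 0.9708

0.9708


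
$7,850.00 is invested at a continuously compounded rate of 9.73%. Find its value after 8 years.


Formula: FV = P * e^(r*t)
Exponent: r*t = 0.0973 * 8 = 0.7784
e^(0.7784) = 2.177985
FV = $7,850.00 * 2.177985 = $17,097.18

$17,097.18


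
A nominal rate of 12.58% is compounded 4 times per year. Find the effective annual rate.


Formula: EAR = (1 + r/m)^m - 1
Period rate: r/m = 0.1258 / 4 = 0.03145
Compounding: (1 + 0.03145)^4 = 1.13186
EAR = 1.13186 - 1 = 0.13186

0.13186


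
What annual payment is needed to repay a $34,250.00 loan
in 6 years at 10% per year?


Formula: PMT = PV * r / (1 - (1+r)^(-n))
Denominator: 1 - (1 + 0.1)^(-6) = 0.435526
Numerator: $34,250.00 * 0.1 = 3425.0
PMT = 3425.0 / 0.435526 = $7,864.05

$7,864.05


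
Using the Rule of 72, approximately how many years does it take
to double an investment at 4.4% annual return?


Formula: Years ≈ 72 / r
Substituting: Years ≈ 72 / 4.4
Years ≈ 16.4

16.4 years


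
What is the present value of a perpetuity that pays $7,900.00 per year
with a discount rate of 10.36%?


Formula: PV = C / r
Substituting: PV = $7,900.00 / 0.1036
PV = $76,254.83

$76,254.83


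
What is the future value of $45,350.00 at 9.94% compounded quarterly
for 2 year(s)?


Formula: FV = P * (1 + r/m)^(m*t)
Period rate: r/m = 0.0994 / 4 = 0.02485
Total periods: m*t = 4 * 2 = 8
Growth factor: (1 + 0.02485)^8 = 1.216977
FV = $45,350.00 * 1.216977 = $55,189.92

$55,189.92


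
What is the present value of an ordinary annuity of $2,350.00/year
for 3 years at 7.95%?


Formula: PV = PMT * (1 - (1+r)^(-n)) / r
Discount factor: (1 + 0.0795)^(-3) = 0.794936
Bracket: 1 - 0.794936 = 0.205064
PV = $2,350.00 * 0.205064 / 0.0795 = $6,061.65

$6,061.65


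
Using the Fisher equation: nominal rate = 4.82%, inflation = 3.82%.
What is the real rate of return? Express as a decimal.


Formula: (1 + r_real) = (1 + r_nom) / (1 + inflation)
Substituting: (1 + r_real) = 1.0482 / 1.0382
(1 + r_real) = 1.009632
r_real = 1.009632 - 1 = 0.009632

0.009632


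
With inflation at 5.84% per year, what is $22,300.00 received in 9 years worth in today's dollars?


Formula: Real value = nominal / (1 + inflation)^years
Price level: (1 + 0.0584)^9 = 1.666666
Real value = $22,300.00 / 1.666666 = $13,380.01

$13,380.01


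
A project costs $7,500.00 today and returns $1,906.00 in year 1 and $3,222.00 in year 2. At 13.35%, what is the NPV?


Formula: NPV = C0 + C1/(1+r) + C2/(1+r)^2
Discount C1: $1,906.00 / (1 + 0.1335) = $1,681.52
Discount C2: $3,222.00 / (1 + 0.1335)^2 = $2,507.74
NPV = -$7,500.00 + $1,681.52 + $2,507.74 = -$3,310.74

-$3,310.74


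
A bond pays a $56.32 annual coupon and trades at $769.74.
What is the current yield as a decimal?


Formula: Current yield = annual coupon / price
Substituting: CY = $56.32 / $769.74
CY = 0.073168

0.073168


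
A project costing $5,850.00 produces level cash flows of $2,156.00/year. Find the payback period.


Formula: Payback = investment / annual cash flow
Substituting: Payback = $5,850.00 / $2,156.00
Payback = 2.7134 years

2.7134 years


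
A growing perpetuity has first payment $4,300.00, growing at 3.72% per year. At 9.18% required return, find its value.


Formula: PV = C / (r - g)
Spread: r - g = 0.0918 - 0.0372 = 0.0546
Substituting: PV = $4,300.00 / 0.0546
PV = $78,754.58

$78,754.58


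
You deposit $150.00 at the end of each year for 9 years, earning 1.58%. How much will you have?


Formula: FV = PMT * ((1+r)^n - 1) / r
Growth factor: (1 + 0.0158)^9 = 1.151526
Numerator: 1.151526 - 1 = 0.151526
FV = $150.00 * 0.151526 / 0.0158 = $1,438.54

$1,438.54


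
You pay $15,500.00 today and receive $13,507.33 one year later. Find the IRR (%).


Formula: IRR = C1/C0 - 1
Substituting: IRR = $13,507.33 / $15,500.00 - 1
Ratio: 0.871441 - 1 = -0.128559
IRR = -12.8559%

-12.8559%


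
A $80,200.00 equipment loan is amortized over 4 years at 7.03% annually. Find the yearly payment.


Formula: PMT = PV * r / (1 - (1+r)^(-n))
Denominator: 1 - (1 + 0.0703)^(-4) = 0.23796
Numerator: $80,200.00 * 0.0703 = 5638.06
PMT = 5638.06 / 0.23796 = $23,693.33

$23,693.33


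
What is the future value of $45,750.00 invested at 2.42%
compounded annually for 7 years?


Formula: FV = P * (1 + r)^n
Substituting: FV = $45,750.00 * (1 + 0.0242)^7
Growth factor: (1.0242)^7 = 1.182207
FV = $45,750.00 * 1.182207 = $54,085.95

$54,085.95


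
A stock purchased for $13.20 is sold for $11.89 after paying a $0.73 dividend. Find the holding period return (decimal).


Formula: HPR = (P1 - P0 + D) / P0
Gain: $11.89 - $13.20 + $0.73 = -$0.58
HPR = -$0.58 / $13.20 = -0.0439

-0.0439


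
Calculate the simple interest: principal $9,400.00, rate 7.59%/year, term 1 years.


Formula: I = P * r * t
Substituting: I = $9,400.00 * 0.0759 * 1
Step: I = $9,400.00 * 0.0759
I = $713.46

$713.46


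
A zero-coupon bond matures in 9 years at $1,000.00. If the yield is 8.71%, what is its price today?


Formula: Price = FV / (1 + r)^n
Substituting: Price = $1,000.00 / (1 + 0.0871)^9
Discount factor: (1.0871)^9 = 2.120437
Price = $1,000.00 / 2.120437 = $471.60

$471.60


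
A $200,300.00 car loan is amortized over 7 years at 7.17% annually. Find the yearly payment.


Formula: PMT = PV * r / (1 - (1+r)^(-n))
Denominator: 1 - (1 + 0.0717)^(-7) = 0.384132
Numerator: $200,300.00 * 0.0717 = 14361.51
PMT = 14361.51 / 0.384132 = $37,386.88

$37,386.88


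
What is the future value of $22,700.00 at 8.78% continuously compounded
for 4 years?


Formula: FV = P * e^(r*t)
Exponent: r*t = 0.0878 * 4 = 0.3512
e^(0.3512) = 1.420771
FV = $22,700.00 * 1.420771 = $32,251.51

$32,251.51


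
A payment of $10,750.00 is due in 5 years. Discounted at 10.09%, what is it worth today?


Formula: PV = FV / (1 + r)^n
Substituting: PV = $10,750.00 / (1 + 0.1009)^5
Discount factor: (1.1009)^5 = 1.617109
PV = $10,750.00 / 1.617109 = $6,647.66

$6,647.66


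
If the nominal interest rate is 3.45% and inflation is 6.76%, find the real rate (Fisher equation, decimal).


Formula: (1 + r_real) = (1 + r_nom) / (1 + inflation)
Substituting: (1 + r_real) = 1.0345 / 1.0676
(1 + r_real) = 0.968996
r_real = 0.968996 - 1 = -0.031004

-0.031004


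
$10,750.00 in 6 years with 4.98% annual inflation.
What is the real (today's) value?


Formula: Real value = nominal / (1 + inflation)^years
Price level: (1 + 0.0498)^6 = 1.338565
Real value = $10,750.00 / 1.338565 = $8,030.99

$8,030.99


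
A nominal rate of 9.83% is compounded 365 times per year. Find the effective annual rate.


Formula: EAR = (1 + r/m)^m - 1
Period rate: r/m = 0.0983 / 365 = 0.000269
Compounding: (1 + 0.000269)^365 = 1.103279
EAR = 1.103279 - 1 = 0.103279

0.103279


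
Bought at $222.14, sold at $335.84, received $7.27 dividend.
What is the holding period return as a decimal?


Formula: HPR = (P1 - P0 + D) / P0
Gain: $335.84 - $222.14 + $7.27 = $120.97
HPR = $120.97 / $222.14 = 0.5446

0.5446


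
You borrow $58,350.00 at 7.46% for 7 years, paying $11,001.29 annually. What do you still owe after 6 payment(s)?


Formula: Balance = PV*(1+r)^k - PMT*((1+r)^k - 1)/r
Growth: (1 + 0.0746)^6 = 1.539859
Accumulated factor: ((1+r)^k - 1)/r = 7.236719
Balance = $58,350.00 * 1.539859 - $11,001.29 * 7.236719
Balance = $10,237.54

$10,237.54


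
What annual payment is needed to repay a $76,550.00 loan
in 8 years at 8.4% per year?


Formula: PMT = PV * r / (1 - (1+r)^(-n))
Denominator: 1 - (1 + 0.084)^(-8) = 0.475476
Numerator: $76,550.00 * 0.084 = 6430.2
PMT = 6430.2 / 0.475476 = $13,523.72

$13,523.72


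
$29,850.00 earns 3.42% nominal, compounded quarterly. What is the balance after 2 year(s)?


Formula: FV = P * (1 + r/m)^(m*t)
Period rate: r/m = 0.0342 / 4 = 0.00855
Total periods: m*t = 4 * 2 = 8
Growth factor: (1 + 0.00855)^8 = 1.070482
FV = $29,850.00 * 1.070482 = $31,953.90

$31,953.90


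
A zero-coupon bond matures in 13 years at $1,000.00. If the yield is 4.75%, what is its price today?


Formula: Price = FV / (1 + r)^n
Substituting: Price = $1,000.00 / (1 + 0.0475)^13
Discount factor: (1.0475)^13 = 1.82811
Price = $1,000.00 / 1.82811 = $547.01

$547.01


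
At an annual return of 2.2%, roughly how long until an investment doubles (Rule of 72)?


Formula: Years ≈ 72 / r
Substituting: Years ≈ 72 / 2.2
Years ≈ 32.7

32.7 years


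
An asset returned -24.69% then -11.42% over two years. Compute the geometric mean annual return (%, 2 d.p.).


Formula: Geometric mean = ((1+r1)*(1+r2))^(1/2) - 1
Product: (1 + -0.2469) * (1 + -0.1142) = 0.7531 * 0.8858 = 0.667096
Square root: 0.667096^0.5 = 0.816759
Geometric mean = 0.816759 - 1 = -0.183241
As percentage: -18.32%

-18.32%


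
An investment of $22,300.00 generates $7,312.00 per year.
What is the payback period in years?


Formula: Payback = investment / annual cash flow
Substituting: Payback = $22,300.00 / $7,312.00
Payback = 3.0498 years

3.0498 years


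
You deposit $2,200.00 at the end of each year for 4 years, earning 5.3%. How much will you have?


Formula: FV = PMT * ((1+r)^n - 1) / r
Growth factor: (1 + 0.053)^4 = 1.229457
Numerator: 1.229457 - 1 = 0.229457
FV = $2,200.00 * 0.229457 / 0.053 = $9,524.65

$9,524.65


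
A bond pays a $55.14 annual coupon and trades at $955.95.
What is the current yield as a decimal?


Formula: Current yield = annual coupon / price
Substituting: CY = $55.14 / $955.95
CY = 0.057681

0.057681


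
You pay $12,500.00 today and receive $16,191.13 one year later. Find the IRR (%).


Formula: IRR = C1/C0 - 1
Substituting: IRR = $16,191.13 / $12,500.00 - 1
Ratio: 1.29529 - 1 = 0.29529
IRR = 29.529%

29.529%


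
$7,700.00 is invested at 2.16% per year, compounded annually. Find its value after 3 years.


Formula: FV = P * (1 + r)^n
Substituting: FV = $7,700.00 * (1 + 0.0216)^3
Growth factor: (1.0216)^3 = 1.06621
FV = $7,700.00 * 1.06621 = $8,209.82

$8,209.82


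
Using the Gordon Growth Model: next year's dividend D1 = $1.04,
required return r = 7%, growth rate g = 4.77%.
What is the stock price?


Formula: P = D1 / (r - g)
Spread: r - g = 0.07 - 0.0477 = 0.0223
Substituting: P = $1.04 / 0.0223
P = $46.64

$46.64


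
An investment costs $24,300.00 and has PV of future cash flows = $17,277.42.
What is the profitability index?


Formula: PI = PV(cash flows) / initial investment
Substituting: PI = $17,277.42 / $24,300.00
PI = 0.711

0.711


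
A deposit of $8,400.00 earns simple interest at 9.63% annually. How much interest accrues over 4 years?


Formula: I = P * r * t
Substituting: I = $8,400.00 * 0.0963 * 4
Step: I = $8,400.00 * 0.3852
I = $3,235.68

$3,235.68


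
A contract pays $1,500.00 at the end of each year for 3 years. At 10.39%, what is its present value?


Formula: PV = PMT * (1 - (1+r)^(-n)) / r
Discount factor: (1 + 0.1039)^(-3) = 0.74338
Bracket: 1 - 0.74338 = 0.25662
PV = $1,500.00 * 0.25662 / 0.1039 = $3,704.81

$3,704.81


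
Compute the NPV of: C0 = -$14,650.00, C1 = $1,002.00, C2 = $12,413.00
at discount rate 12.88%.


Formula: NPV = C0 + C1/(1+r) + C2/(1+r)^2
Discount C1: $1,002.00 / (1 + 0.1288) = $887.67
Discount C2: $12,413.00 / (1 + 0.1288)^2 = $9,741.88
NPV = -$14,650.00 + $887.67 + $9,741.88 = -$4,020.45

-$4,020.45


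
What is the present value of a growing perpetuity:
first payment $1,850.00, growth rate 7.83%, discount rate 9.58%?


Formula: PV = C / (r - g)
Spread: r - g = 0.0958 - 0.0783 = 0.0175
Substituting: PV = $1,850.00 / 0.0175
PV = $105,714.29

$105,714.29


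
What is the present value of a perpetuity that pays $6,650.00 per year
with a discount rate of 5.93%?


Formula: PV = C / r
Substituting: PV = $6,650.00 / 0.0593
PV = $112,141.65

$112,141.65


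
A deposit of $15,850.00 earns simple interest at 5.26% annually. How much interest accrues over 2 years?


Formula: I = P * r * t
Substituting: I = $15,850.00 * 0.0526 * 2
Step: I = $15,850.00 * 0.1052
I = $1,667.42

$1,667.42


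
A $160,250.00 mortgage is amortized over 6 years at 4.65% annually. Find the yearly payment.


Formula: PMT = PV * r / (1 - (1+r)^(-n))
Denominator: 1 - (1 + 0.0465)^(-6) = 0.238685
Numerator: $160,250.00 * 0.0465 = 7451.625
PMT = 7451.625 / 0.238685 = $31,219.54

$31,219.54


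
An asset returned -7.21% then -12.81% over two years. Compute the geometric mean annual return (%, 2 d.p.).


Formula: Geometric mean = ((1+r1)*(1+r2))^(1/2) - 1
Product: (1 + -0.0721) * (1 + -0.1281) = 0.9279 * 0.8719 = 0.809036
Square root: 0.809036^0.5 = 0.899464
Geometric mean = 0.899464 - 1 = -0.100536
As percentage: -10.05%

-10.05%


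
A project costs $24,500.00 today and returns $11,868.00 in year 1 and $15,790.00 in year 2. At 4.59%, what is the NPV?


Formula: NPV = C0 + C1/(1+r) + C2/(1+r)^2
Discount C1: $11,868.00 / (1 + 0.0459) = $11,347.17
Discount C2: $15,790.00 / (1 + 0.0459)^2 = $14,434.50
NPV = -$24,500.00 + $11,347.17 + $14,434.50 = $1,281.67

$1,281.67


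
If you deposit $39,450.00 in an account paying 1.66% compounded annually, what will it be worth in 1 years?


Formula: FV = P * (1 + r)^n
Substituting: FV = $39,450.00 * (1 + 0.0166)^1
Growth factor: (1.0166)^1 = 1.0166
FV = $39,450.00 * 1.0166 = $40,104.87

$40,104.87


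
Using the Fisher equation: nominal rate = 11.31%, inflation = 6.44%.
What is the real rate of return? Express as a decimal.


Formula: (1 + r_real) = (1 + r_nom) / (1 + inflation)
Substituting: (1 + r_real) = 1.1131 / 1.0644
(1 + r_real) = 1.045753
r_real = 1.045753 - 1 = 0.045753

0.045753


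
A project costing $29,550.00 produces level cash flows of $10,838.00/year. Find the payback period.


Formula: Payback = investment / annual cash flow
Substituting: Payback = $29,550.00 / $10,838.00
Payback = 2.7265 years

2.7265 years


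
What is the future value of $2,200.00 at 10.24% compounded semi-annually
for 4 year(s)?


Formula: FV = P * (1 + r/m)^(m*t)
Period rate: r/m = 0.1024 / 2 = 0.0512
Total periods: m*t = 2 * 4 = 8
Growth factor: (1 + 0.0512)^8 = 1.491018
FV = $2,200.00 * 1.491018 = $3,280.24

$3,280.24


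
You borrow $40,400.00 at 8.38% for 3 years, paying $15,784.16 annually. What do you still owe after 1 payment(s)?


Formula: Balance = PV*(1+r)^k - PMT*((1+r)^k - 1)/r
Growth: (1 + 0.0838)^1 = 1.0838
Accumulated factor: ((1+r)^k - 1)/r = 1.0
Balance = $40,400.00 * 1.0838 - $15,784.16 * 1.0
Balance = $28,001.36

$28,001.36


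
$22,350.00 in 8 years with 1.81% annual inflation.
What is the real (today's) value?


Formula: Real value = nominal / (1 + inflation)^years
Price level: (1 + 0.0181)^8 = 1.154313
Real value = $22,350.00 / 1.154313 = $19,362.17

$19,362.17


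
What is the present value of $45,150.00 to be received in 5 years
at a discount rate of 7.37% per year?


Formula: PV = FV / (1 + r)^n
Substituting: PV = $45,150.00 / (1 + 0.0737)^5
Discount factor: (1.0737)^5 = 1.42697
PV = $45,150.00 / 1.42697 = $31,640.47

$31,640.47


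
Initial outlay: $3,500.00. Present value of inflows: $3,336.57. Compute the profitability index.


Formula: PI = PV(cash flows) / initial investment
Substituting: PI = $3,336.57 / $3,500.00
PI = 0.9533

0.9533


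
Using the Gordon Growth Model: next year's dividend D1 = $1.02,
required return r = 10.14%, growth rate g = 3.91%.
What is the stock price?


Formula: P = D1 / (r - g)
Spread: r - g = 0.1014 - 0.0391 = 0.0623
Substituting: P = $1.02 / 0.0623
P = $16.37

$16.37


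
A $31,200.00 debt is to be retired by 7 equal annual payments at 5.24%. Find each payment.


Formula: PMT = PV * r / (1 - (1+r)^(-n))
Denominator: 1 - (1 + 0.0524)^(-7) = 0.300586
Numerator: $31,200.00 * 0.0524 = 1634.88
PMT = 1634.88 / 0.300586 = $5,438.97

$5,438.97


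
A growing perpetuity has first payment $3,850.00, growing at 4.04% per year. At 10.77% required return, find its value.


Formula: PV = C / (r - g)
Spread: r - g = 0.1077 - 0.0404 = 0.0673
Substituting: PV = $3,850.00 / 0.0673
PV = $57,206.54

$57,206.54


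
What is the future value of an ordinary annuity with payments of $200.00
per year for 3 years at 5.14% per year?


Formula: FV = PMT * ((1+r)^n - 1) / r
Growth factor: (1 + 0.0514)^3 = 1.162262
Numerator: 1.162262 - 1 = 0.162262
FV = $200.00 * 0.162262 / 0.0514 = $631.37

$631.37


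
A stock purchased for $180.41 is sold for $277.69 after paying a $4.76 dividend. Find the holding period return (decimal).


Formula: HPR = (P1 - P0 + D) / P0
Gain: $277.69 - $180.41 + $4.76 = $102.04
HPR = $102.04 / $180.41 = 0.5656

0.5656


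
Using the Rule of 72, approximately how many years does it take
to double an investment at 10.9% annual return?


Formula: Years ≈ 72 / r
Substituting: Years ≈ 72 / 10.9
Years ≈ 6.6

6.6 years


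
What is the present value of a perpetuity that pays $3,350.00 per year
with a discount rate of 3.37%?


Formula: PV = C / r
Substituting: PV = $3,350.00 / 0.0337
PV = $99,406.53

$99,406.53


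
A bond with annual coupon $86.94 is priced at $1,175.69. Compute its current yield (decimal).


Formula: Current yield = annual coupon / price
Substituting: CY = $86.94 / $1,175.69
CY = 0.073948

0.073948


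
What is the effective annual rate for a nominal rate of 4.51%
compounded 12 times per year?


Formula: EAR = (1 + r/m)^m - 1
Period rate: r/m = 0.0451 / 12 = 0.003758
Compounding: (1 + 0.003758)^12 = 1.046044
EAR = 1.046044 - 1 = 0.046044

0.046044


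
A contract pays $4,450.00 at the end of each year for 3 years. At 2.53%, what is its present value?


Formula: PV = PMT * (1 - (1+r)^(-n)) / r
Discount factor: (1 + 0.0253)^(-3) = 0.927785
Bracket: 1 - 0.927785 = 0.072215
PV = $4,450.00 * 0.072215 / 0.0253 = $12,701.93

$12,701.93


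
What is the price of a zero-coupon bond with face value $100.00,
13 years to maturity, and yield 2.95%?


Formula: Price = FV / (1 + r)^n
Substituting: Price = $100.00 / (1 + 0.0295)^13
Discount factor: (1.0295)^13 = 1.459293
Price = $100.00 / 1.459293 = $68.53

$68.53


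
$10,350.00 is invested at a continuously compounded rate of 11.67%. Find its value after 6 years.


Formula: FV = P * e^(r*t)
Exponent: r*t = 0.1167 * 6 = 0.7002
e^(0.7002) = 2.014155
FV = $10,350.00 * 2.014155 = $20,846.51

$20,846.51


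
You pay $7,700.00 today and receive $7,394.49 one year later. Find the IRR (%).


Formula: IRR = C1/C0 - 1
Substituting: IRR = $7,394.49 / $7,700.00 - 1
Ratio: 0.960323 - 1 = -0.039677
IRR = -3.9677%

-3.9677%


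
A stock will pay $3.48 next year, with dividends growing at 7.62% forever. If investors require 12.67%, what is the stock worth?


Formula: P = D1 / (r - g)
Spread: r - g = 0.1267 - 0.0762 = 0.0505
Substituting: P = $3.48 / 0.0505
P = $68.91

$68.91


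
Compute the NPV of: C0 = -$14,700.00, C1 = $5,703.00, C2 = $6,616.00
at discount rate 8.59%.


Formula: NPV = C0 + C1/(1+r) + C2/(1+r)^2
Discount C1: $5,703.00 / (1 + 0.0859) = $5,251.86
Discount C2: $6,616.00 / (1 + 0.0859)^2 = $5,610.68
NPV = -$14,700.00 + $5,251.86 + $5,610.68 = -$3,837.45

-$3,837.45


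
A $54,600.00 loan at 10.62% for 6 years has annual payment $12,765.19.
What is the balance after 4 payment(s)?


Formula: Balance = PV*(1+r)^k - PMT*((1+r)^k - 1)/r
Growth: (1 + 0.1062)^4 = 1.497389
Accumulated factor: ((1+r)^k - 1)/r = 4.683512
Balance = $54,600.00 * 1.497389 - $12,765.19 * 4.683512
Balance = $21,971.52

$21,971.52


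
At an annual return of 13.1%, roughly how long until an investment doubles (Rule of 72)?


Formula: Years ≈ 72 / r
Substituting: Years ≈ 72 / 13.1
Years ≈ 5.5

5.5 years


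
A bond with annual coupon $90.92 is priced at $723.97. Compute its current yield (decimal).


Formula: Current yield = annual coupon / price
Substituting: CY = $90.92 / $723.97
CY = 0.125585

0.125585


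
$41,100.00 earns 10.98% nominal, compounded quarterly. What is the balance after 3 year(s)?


Formula: FV = P * (1 + r/m)^(m*t)
Period rate: r/m = 0.1098 / 4 = 0.02745
Total periods: m*t = 4 * 3 = 12
Growth factor: (1 + 0.02745)^12 = 1.383975
FV = $41,100.00 * 1.383975 = $56,881.39

$56,881.39


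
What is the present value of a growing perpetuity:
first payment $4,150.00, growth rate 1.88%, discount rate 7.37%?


Formula: PV = C / (r - g)
Spread: r - g = 0.0737 - 0.0188 = 0.0549
Substituting: PV = $4,150.00 / 0.0549
PV = $75,591.99

$75,591.99


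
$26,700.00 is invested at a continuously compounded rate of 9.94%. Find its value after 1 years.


Formula: FV = P * e^(r*t)
Exponent: r*t = 0.0994 * 1 = 0.0994
e^(0.0994) = 1.104508
FV = $26,700.00 * 1.104508 = $29,490.36

$29,490.36


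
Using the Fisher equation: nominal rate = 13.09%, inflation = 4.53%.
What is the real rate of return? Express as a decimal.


Formula: (1 + r_real) = (1 + r_nom) / (1 + inflation)
Substituting: (1 + r_real) = 1.1309 / 1.0453
(1 + r_real) = 1.08189
r_real = 1.08189 - 1 = 0.08189

0.08189


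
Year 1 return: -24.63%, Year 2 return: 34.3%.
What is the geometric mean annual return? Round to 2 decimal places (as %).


Formula: Geometric mean = ((1+r1)*(1+r2))^(1/2) - 1
Product: (1 + -0.2463) * (1 + 0.343) = 0.7537 * 1.343 = 1.012219
Square root: 1.012219^0.5 = 1.006091
Geometric mean = 1.006091 - 1 = 0.006091
As percentage: 0.61%

0.61%


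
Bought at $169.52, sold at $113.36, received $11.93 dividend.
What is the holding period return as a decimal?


Formula: HPR = (P1 - P0 + D) / P0
Gain: $113.36 - $169.52 + $11.93 = -$44.23
HPR = -$44.23 / $169.52 = -0.2609

-0.2609


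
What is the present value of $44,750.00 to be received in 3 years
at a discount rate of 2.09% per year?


Formula: PV = FV / (1 + r)^n
Substituting: PV = $44,750.00 / (1 + 0.0209)^3
Discount factor: (1.0209)^3 = 1.06402
PV = $44,750.00 / 1.06402 = $42,057.50

$42,057.50


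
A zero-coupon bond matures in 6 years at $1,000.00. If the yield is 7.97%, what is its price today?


Formula: Price = FV / (1 + r)^n
Substituting: Price = $1,000.00 / (1 + 0.0797)^6
Discount factor: (1.0797)^6 = 1.584231
Price = $1,000.00 / 1.584231 = $631.22

$631.22


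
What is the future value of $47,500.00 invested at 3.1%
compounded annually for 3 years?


Formula: FV = P * (1 + r)^n
Substituting: FV = $47,500.00 * (1 + 0.031)^3
Growth factor: (1.031)^3 = 1.095913
FV = $47,500.00 * 1.095913 = $52,055.86

$52,055.86


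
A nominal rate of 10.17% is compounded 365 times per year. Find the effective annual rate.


Formula: EAR = (1 + r/m)^m - 1
Period rate: r/m = 0.1017 / 365 = 0.000279
Compounding: (1 + 0.000279)^365 = 1.107036
EAR = 1.107036 - 1 = 0.107036

0.107036


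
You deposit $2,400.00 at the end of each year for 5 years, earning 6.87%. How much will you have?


Formula: FV = PMT * ((1+r)^n - 1) / r
Growth factor: (1 + 0.0687)^5 = 1.394052
Numerator: 1.394052 - 1 = 0.394052
FV = $2,400.00 * 0.394052 / 0.0687 = $13,766.02

$13,766.02


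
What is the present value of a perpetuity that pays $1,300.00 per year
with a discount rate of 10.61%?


Formula: PV = C / r
Substituting: PV = $1,300.00 / 0.1061
PV = $12,252.59

$12,252.59


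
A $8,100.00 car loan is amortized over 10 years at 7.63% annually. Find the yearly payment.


Formula: PMT = PV * r / (1 - (1+r)^(-n))
Denominator: 1 - (1 + 0.0763)^(-10) = 0.520635
Numerator: $8,100.00 * 0.0763 = 618.03
PMT = 618.03 / 0.520635 = $1,187.07

$1,187.07


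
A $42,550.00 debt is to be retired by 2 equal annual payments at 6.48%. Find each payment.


Formula: PMT = PV * r / (1 - (1+r)^(-n))
Denominator: 1 - (1 + 0.0648)^(-2) = 0.118009
Numerator: $42,550.00 * 0.0648 = 2757.24
PMT = 2757.24 / 0.118009 = $23,364.56

$23,364.56


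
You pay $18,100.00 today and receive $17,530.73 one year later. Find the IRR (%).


Formula: IRR = C1/C0 - 1
Substituting: IRR = $17,530.73 / $18,100.00 - 1
Ratio: 0.968549 - 1 = -0.031451
IRR = -3.1451%

-3.1451%


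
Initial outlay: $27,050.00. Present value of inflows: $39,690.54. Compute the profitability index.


Formula: PI = PV(cash flows) / initial investment
Substituting: PI = $39,690.54 / $27,050.00
PI = 1.4673

1.4673


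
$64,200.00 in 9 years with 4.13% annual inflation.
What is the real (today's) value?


Formula: Real value = nominal / (1 + inflation)^years
Price level: (1 + 0.0413)^9 = 1.439404
Real value = $64,200.00 / 1.439404 = $44,601.78

$44,601.78


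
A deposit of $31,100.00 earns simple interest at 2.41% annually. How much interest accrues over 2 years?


Formula: I = P * r * t
Substituting: I = $31,100.00 * 0.0241 * 2
Step: I = $31,100.00 * 0.0482
I = $1,499.02

$1,499.02


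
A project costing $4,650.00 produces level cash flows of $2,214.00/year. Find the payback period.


Formula: Payback = investment / annual cash flow
Substituting: Payback = $4,650.00 / $2,214.00
Payback = 2.1003 years

2.1003 years


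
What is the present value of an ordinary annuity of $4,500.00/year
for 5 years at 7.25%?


Formula: PV = PMT * (1 - (1+r)^(-n)) / r
Discount factor: (1 + 0.0725)^(-5) = 0.704715
Bracket: 1 - 0.704715 = 0.295285
PV = $4,500.00 * 0.295285 / 0.0725 = $18,328.04

$18,328.04


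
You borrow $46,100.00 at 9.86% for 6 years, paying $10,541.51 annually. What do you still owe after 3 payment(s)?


Formula: Balance = PV*(1+r)^k - PMT*((1+r)^k - 1)/r
Growth: (1 + 0.0986)^3 = 1.325924
Accumulated factor: ((1+r)^k - 1)/r = 3.305522
Balance = $46,100.00 * 1.325924 - $10,541.51 * 3.305522
Balance = $26,279.93

$26,279.93
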